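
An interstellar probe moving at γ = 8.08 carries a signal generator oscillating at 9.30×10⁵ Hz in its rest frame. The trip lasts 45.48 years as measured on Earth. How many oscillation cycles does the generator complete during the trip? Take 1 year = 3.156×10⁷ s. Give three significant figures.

N = 1.65×10¹⁴

γ = 8.08
The oscillator's own cycle count is N = f × τ where τ is the proper time aboard the probe. τ = Δt/γ = 45.48/8.080 = 5.629 years = 1.776×10⁸ s.
N = 9.30×10⁵ × 1.776×10⁸ = 1.652×10¹⁴.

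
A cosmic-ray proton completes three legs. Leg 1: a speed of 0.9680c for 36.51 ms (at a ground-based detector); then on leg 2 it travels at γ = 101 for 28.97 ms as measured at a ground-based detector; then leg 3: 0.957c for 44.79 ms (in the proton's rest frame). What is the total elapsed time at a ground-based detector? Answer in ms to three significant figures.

Leg 1: 36.51 ms is already measured at a ground-based detector.
Leg 2: 28.97 ms is already measured at a ground-based detector.
Leg 3: γ = 1/√(1 − 0.957²) = 1/√0.08415 = 3.447; Δt_3 = 3.447 × 44.79 = 154.4 ms.
Total: 36.51 + 28.97 + 154.4 ms.

Δt = 220 ms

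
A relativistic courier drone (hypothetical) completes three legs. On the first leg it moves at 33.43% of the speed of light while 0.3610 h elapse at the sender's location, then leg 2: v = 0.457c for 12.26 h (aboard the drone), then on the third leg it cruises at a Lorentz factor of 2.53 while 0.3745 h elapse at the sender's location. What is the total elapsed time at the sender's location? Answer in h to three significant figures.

Δt = 14.5 h

Leg 1: 0.3610 h is already measured at the sender's location.
Leg 2: γ = 1/√(1 − 0.457²) = 1/√0.7912 = 1.124; Δt_2 = 1.124 × 12.26 = 13.78 h.
Leg 3: 0.3745 h is already measured at the sender's location.
Total: 0.3610 + 13.78 + 0.3745 h.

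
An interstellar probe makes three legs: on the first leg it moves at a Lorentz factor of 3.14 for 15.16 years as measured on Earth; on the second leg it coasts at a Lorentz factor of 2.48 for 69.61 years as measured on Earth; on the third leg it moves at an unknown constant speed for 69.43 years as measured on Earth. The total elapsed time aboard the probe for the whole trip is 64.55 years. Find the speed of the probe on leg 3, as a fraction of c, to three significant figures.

Leg 1: γ = 3.14; τ_1 = 15.16/3.140 = 4.828 years.
Leg 2: γ = 2.48; τ_2 = 69.61/2.480 = 28.07 years.
Leg 3: speed unknown; τ_3 = 69.43/γ_3.
Total proper time: 4.828 + 28.07 + τ_3 = 64.55, so τ_3 = 64.55 − 32.90 = 31.65 years.
γ_3 = 69.43/31.65 = 2.193; β = √(1 − 1/γ²) = √0.7922.

β = 0.890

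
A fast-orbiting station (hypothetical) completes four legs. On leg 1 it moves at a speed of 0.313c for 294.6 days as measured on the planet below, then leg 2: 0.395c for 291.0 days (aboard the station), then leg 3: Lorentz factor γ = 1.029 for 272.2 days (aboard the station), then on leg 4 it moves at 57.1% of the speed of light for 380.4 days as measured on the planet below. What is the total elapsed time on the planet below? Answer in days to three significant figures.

Leg 1: 294.6 days is already measured on the planet below.
Leg 2: γ = 1/√(1 − 0.395²) = 1/√0.8440 = 1.089; Δt_2 = 1.089 × 291.0 = 316.8 days.
Leg 3: γ = 1.029; Δt_3 = 1.029 × 272.2 = 280.1 days.
Leg 4: 380.4 days is already measured on the planet below.
Total: 294.6 + 316.8 + 280.1 + 380.4 days.

Δt = 1270 days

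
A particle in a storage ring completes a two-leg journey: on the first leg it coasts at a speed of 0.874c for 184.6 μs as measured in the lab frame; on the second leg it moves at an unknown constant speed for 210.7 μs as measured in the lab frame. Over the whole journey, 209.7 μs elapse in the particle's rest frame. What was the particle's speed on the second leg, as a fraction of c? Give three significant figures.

Leg 1: γ = 1/√(1 − 0.874²) = 1/√0.2361 = 2.058; τ_1 = 184.6/2.058 = 89.70 μs.
Leg 2: speed unknown; τ_2 = 210.7/γ_2.
Total proper time: 89.70 + τ_2 = 209.7, so τ_2 = 209.7 − 89.70 = 120.0 μs.
γ_2 = 210.7/120.0 = 1.756; β = √(1 − 1/γ²) = √0.6756.

β = 0.822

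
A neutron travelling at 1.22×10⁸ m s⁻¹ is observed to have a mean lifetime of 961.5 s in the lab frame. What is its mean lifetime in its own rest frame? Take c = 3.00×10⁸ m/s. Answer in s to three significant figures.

β = 1.22×10⁸/3.00×10⁸ = 0.4067; γ = 1/√(1 − 0.4067²) = 1.095
The lab-frame lifetime is the dilated interval; the proper lifetime is τ₀ = Δt/γ = 961.5/1.095 s.

τ₀ = 878 s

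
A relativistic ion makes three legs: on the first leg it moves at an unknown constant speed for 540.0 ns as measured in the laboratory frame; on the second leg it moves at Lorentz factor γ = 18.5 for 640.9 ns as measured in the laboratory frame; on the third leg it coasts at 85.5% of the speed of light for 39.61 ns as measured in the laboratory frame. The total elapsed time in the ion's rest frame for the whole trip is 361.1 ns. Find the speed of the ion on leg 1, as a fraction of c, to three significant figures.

Leg 1: speed unknown; τ_1 = 540.0/γ_1.
Leg 2: γ = 18.5; τ_2 = 640.9/18.50 = 34.64 ns.
Leg 3: β = 0.855; γ = 1/√(1 − 0.855²) = 1/√0.2690 = 1.928; τ_3 = 39.61/1.928 = 20.54 ns.
Total proper time: τ_1 + 34.64 + 20.54 = 361.1, so τ_1 = 361.1 − 55.19 = 305.9 ns.
γ_1 = 540.0/305.9 = 1.765; β = √(1 − 1/γ²) = √0.6791.

β = 0.824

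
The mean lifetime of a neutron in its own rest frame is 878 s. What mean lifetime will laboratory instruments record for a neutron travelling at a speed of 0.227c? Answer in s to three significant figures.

γ = 1/√(1 − 0.227²) = 1/√0.9485 = 1.027
The rest-frame lifetime is the proper time; the lab measures the dilated interval Δt = γτ₀ = 1.027 × 878 s.

Δt = 902 s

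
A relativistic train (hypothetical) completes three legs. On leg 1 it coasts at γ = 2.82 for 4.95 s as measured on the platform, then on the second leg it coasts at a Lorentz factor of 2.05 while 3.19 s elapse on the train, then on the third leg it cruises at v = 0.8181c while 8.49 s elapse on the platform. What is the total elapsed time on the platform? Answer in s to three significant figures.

Δt = 20.0 s

Leg 1: 4.95 s is already measured on the platform.
Leg 2: γ = 2.05; Δt_2 = 2.050 × 3.19 = 6.540 s.
Leg 3: 8.49 s is already measured on the platform.
Total: 4.950 + 6.540 + 8.490 s.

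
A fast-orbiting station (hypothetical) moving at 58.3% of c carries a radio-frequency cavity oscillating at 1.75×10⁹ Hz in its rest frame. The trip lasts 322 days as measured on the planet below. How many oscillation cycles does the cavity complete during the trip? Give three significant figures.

N = 3.96×10¹⁶

β = 0.583; γ = 1/√(1 − 0.583²) = 1/√0.6601 = 1.231
The oscillator's own cycle count is N = f × τ where τ is the proper time aboard the station. τ = Δt/γ = 322/1.231 = 261.6 days = 2.260×10⁷ s.
N = 1.75×10⁹ × 2.260×10⁷ = 3.956×10¹⁶.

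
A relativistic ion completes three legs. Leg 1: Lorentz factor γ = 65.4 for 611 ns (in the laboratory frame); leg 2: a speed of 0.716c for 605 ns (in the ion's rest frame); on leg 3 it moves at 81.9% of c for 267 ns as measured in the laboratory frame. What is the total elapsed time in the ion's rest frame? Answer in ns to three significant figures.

τ = 768 ns

Leg 1: γ = 65.4; τ_1 = 611/65.40 = 9.343 ns.
Leg 2: 605 ns is already measured in the ion's rest frame.
Leg 3: β = 0.819; γ = 1/√(1 − 0.819²) = 1/√0.3292 = 1.743; τ_3 = 267/1.743 = 153.2 ns.
Total: 9.343 + 605.0 + 153.2 ns.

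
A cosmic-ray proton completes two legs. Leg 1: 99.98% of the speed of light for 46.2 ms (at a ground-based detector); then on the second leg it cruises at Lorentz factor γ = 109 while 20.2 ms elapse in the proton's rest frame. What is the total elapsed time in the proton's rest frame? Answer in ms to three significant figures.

Leg 1: β = 0.9998; γ = 1/√(1 − 0.9998²) = 1/√4.000×10⁻⁴ = 50.00; τ_1 = 46.2/50.00 = 0.9240 ms.
Leg 2: 20.2 ms is already measured in the proton's rest frame.
Total: 0.9240 + 20.20 ms.

τ = 21.1 ms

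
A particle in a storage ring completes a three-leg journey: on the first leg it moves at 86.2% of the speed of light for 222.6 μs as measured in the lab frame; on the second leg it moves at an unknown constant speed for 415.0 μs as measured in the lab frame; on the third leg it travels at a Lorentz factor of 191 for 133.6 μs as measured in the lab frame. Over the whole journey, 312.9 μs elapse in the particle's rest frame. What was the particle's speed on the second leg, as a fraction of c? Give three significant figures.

β = 0.877

Leg 1: β = 0.862; γ = 1/√(1 − 0.862²) = 1/√0.2570 = 1.973; τ_1 = 222.6/1.973 = 112.8 μs.
Leg 2: speed unknown; τ_2 = 415.0/γ_2.
Leg 3: γ = 191; τ_3 = 133.6/191.0 = 0.6995 μs.
Total proper time: 112.8 + τ_2 + 0.6995 = 312.9, so τ_2 = 312.9 − 113.5 = 199.4 μs.
γ_2 = 415.0/199.4 = 2.082; β = √(1 − 1/γ²) = √0.7692.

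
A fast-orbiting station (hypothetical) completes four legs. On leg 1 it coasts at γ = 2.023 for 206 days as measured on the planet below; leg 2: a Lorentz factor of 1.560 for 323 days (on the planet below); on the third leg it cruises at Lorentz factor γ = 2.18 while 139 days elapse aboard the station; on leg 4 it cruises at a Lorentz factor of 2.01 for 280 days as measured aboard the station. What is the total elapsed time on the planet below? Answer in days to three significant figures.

Leg 1: 206 days is already measured on the planet below.
Leg 2: 323 days is already measured on the planet below.
Leg 3: γ = 2.18; Δt_3 = 2.180 × 139 = 303.0 days.
Leg 4: γ = 2.01; Δt_4 = 2.010 × 280 = 562.8 days.
Total: 206.0 + 323.0 + 303.0 + 562.8 days.

Δt = 1390 days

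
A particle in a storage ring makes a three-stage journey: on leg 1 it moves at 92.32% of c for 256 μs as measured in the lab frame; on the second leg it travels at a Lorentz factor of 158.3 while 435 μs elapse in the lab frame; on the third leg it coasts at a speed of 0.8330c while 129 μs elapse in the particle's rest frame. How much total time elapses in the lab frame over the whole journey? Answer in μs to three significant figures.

Δt = 924 μs

Leg 1: 256 μs is already measured in the lab frame.
Leg 2: 435 μs is already measured in the lab frame.
Leg 3: γ = 1/√(1 − 0.8330²) = 1/√0.3061 = 1.807; Δt_3 = 1.807 × 129 = 233.2 μs.
Total: 256.0 + 435.0 + 233.2 μs.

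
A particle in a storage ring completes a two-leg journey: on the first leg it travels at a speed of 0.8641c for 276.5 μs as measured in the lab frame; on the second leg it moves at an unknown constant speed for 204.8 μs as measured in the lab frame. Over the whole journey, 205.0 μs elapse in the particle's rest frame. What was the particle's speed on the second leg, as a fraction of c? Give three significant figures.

Leg 1: γ = 1/√(1 − 0.8641²) = 1/√0.2533 = 1.987; τ_1 = 276.5/1.987 = 139.2 μs.
Leg 2: speed unknown; τ_2 = 204.8/γ_2.
Total proper time: 139.2 + τ_2 = 205.0, so τ_2 = 205.0 − 139.2 = 65.83 μs.
γ_2 = 204.8/65.83 = 3.111; β = √(1 − 1/γ²) = √0.8967.

β = 0.947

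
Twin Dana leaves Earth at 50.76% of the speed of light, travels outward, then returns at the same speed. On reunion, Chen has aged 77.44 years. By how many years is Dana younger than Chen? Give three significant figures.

β = 0.5076; γ = 1/√(1 − 0.5076²) = 1/√0.7423 = 1.161
Dana's elapsed proper time: τ = 77.44/1.161 = 66.72 years.
Age gap = Δt − τ = 77.44 − 66.72 years.

Δt − τ = 10.7 years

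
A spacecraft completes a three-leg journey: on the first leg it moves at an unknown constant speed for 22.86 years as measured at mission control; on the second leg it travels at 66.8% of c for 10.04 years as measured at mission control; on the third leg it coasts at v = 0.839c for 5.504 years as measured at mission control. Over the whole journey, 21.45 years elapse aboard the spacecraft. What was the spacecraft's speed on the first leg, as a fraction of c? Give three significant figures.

β = 0.877

Leg 1: speed unknown; τ_1 = 22.86/γ_1.
Leg 2: β = 0.668; γ = 1/√(1 − 0.668²) = 1/√0.5538 = 1.344; τ_2 = 10.04/1.344 = 7.471 years.
Leg 3: γ = 1/√(1 − 0.839²) = 1/√0.2961 = 1.838; τ_3 = 5.504/1.838 = 2.995 years.
Total proper time: τ_1 + 7.471 + 2.995 = 21.45, so τ_1 = 21.45 − 10.47 = 10.98 years.
γ_1 = 22.86/10.98 = 2.081; β = √(1 − 1/γ²) = √0.7691.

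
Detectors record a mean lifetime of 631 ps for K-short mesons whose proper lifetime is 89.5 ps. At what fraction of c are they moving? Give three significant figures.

β = 0.990

γ = Δt/τ₀ = 631/89.5 = 7.050
β = √(1 − 1/γ²) = √(1 − 0.02012) = √0.9799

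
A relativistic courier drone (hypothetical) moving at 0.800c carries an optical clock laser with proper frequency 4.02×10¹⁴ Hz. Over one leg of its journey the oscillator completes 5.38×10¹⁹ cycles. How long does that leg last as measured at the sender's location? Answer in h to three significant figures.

γ = 1/√(1 − 0.800²) = 5/3 ≈ 1.667
Proper time for N cycles: τ = N/f = 5.38×10¹⁹/(4.02×10¹⁴) = 1.338×10⁵ s = 37.18 h.
Lab-frame duration Δt = γτ = 1.667 × 37.18 = 61.96 h.

Δt = 62.0 h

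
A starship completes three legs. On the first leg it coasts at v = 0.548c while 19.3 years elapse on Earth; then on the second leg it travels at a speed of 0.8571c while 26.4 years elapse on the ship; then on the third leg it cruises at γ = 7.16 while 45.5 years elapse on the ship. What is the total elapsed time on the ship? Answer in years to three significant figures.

Leg 1: γ = 1/√(1 − 0.548²) = 1/√0.6997 = 1.195; τ_1 = 19.3/1.195 = 16.14 years.
Leg 2: 26.4 years is already measured on the ship.
Leg 3: 45.5 years is already measured on the ship.
Total: 16.14 + 26.40 + 45.50 years.

τ = 88.0 years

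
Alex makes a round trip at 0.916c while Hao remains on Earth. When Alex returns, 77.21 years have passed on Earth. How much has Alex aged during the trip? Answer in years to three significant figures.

γ = 1/√(1 − 0.916²) = 1/√0.1609 = 2.493
Alex's clock measures proper time along the trip: τ = Δt/γ = 77.21/2.493 years.

τ = 31.0 years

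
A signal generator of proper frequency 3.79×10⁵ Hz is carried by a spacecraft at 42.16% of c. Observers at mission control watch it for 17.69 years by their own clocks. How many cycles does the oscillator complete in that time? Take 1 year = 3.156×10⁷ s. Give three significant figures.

β = 0.4216; γ = 1/√(1 − 0.4216²) = 1/√0.8223 = 1.103
During 17.69 years of lab time, the oscillator's proper time advances by τ = Δt/γ = 17.69/1.103 = 16.04 years = 5.063×10⁸ s.
N = f × τ = 3.79×10⁵ × 5.063×10⁸ = 1.919×10¹⁴.

N = 1.92×10¹⁴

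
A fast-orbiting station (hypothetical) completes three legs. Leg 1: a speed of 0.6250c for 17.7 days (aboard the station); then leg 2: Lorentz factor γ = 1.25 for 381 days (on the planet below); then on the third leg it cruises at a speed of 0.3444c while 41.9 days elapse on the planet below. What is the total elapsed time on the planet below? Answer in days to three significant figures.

Δt = 446 days

Leg 1: γ = 1/√(1 − 0.6250²) = 1/√0.6094 = 1.281; Δt_1 = 1.281 × 17.7 = 22.67 days.
Leg 2: 381 days is already measured on the planet below.
Leg 3: 41.9 days is already measured on the planet below.
Total: 22.67 + 381.0 + 41.90 days.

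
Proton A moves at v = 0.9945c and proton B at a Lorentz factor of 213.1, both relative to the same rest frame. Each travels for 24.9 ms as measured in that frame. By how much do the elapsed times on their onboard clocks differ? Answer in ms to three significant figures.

A: γ = 1/√(1 − 0.9945²) = 1/√0.01097 = 9.548; τ_A = 24.9/9.548 = 2.608 ms.
B: γ = 213.1; τ_B = 24.9/213.1 = 0.1168 ms.

|τ_A − τ_B| = 2.49 ms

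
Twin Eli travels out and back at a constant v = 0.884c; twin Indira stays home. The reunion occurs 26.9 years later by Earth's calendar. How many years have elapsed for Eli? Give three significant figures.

γ = 1/√(1 − 0.884²) = 1/√0.2185 = 2.139
Eli's clock measures proper time along the trip: τ = Δt/γ = 26.9/2.139 years.

τ = 12.6 years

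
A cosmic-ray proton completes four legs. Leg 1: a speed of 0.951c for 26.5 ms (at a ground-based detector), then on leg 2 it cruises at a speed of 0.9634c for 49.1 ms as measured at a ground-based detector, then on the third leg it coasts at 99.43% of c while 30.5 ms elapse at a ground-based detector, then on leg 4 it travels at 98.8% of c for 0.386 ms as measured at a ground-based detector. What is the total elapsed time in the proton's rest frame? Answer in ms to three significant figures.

Leg 1: γ = 1/√(1 − 0.951²) = 1/√0.09560 = 3.234; τ_1 = 26.5/3.234 = 8.194 ms.
Leg 2: γ = 1/√(1 − 0.9634²) = 1/√0.07186 = 3.730; τ_2 = 49.1/3.730 = 13.16 ms.
Leg 3: β = 0.9943; γ = 1/√(1 − 0.9943²) = 1/√0.01137 = 9.379; τ_3 = 30.5/9.379 = 3.252 ms.
Leg 4: β = 0.988; γ = 1/√(1 − 0.988²) = 1/√0.02386 = 6.474; τ_4 = 0.386/6.474 = 0.05962 ms.
Total: 8.194 + 13.16 + 3.252 + 0.05962 ms.

τ = 24.7 ms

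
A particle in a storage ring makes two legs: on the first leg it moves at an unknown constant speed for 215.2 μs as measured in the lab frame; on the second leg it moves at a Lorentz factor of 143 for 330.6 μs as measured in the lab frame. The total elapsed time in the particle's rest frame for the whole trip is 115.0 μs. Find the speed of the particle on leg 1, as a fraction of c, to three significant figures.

β = 0.852

Leg 1: speed unknown; τ_1 = 215.2/γ_1.
Leg 2: γ = 143; τ_2 = 330.6/143.0 = 2.312 μs.
Total proper time: τ_1 + 2.312 = 115.0, so τ_1 = 115.0 − 2.312 = 112.7 μs.
γ_1 = 215.2/112.7 = 1.910; β = √(1 − 1/γ²) = √0.7258.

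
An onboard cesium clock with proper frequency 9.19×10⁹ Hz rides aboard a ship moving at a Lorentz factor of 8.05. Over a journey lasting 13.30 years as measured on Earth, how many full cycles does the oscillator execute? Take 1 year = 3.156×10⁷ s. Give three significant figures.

γ = 8.05
The oscillator's own cycle count is N = f × τ where τ is the proper time on the ship. τ = Δt/γ = 13.30/8.050 = 1.652 years = 5.214×10⁷ s.
N = 9.19×10⁹ × 5.214×10⁷ = 4.792×10¹⁷.

N = 4.79×10¹⁷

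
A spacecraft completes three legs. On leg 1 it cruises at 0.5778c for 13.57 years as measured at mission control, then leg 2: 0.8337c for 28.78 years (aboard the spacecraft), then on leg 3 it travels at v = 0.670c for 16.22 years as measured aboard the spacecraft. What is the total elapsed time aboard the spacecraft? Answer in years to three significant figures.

Leg 1: γ = 1/√(1 − 0.5778²) = 1/√0.6661 = 1.225; τ_1 = 13.57/1.225 = 11.08 years.
Leg 2: 28.78 years is already measured aboard the spacecraft.
Leg 3: 16.22 years is already measured aboard the spacecraft.
Total: 11.08 + 28.78 + 16.22 years.

τ = 56.1 years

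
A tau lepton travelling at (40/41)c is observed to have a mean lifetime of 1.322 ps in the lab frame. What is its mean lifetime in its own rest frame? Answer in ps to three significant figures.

τ₀ = 0.290 ps

γ = 1/√(1 − (40/41)²) = 41/9 ≈ 4.556
The lab-frame lifetime is the dilated interval; the proper lifetime is τ₀ = Δt/γ = 1.322/4.556 ps.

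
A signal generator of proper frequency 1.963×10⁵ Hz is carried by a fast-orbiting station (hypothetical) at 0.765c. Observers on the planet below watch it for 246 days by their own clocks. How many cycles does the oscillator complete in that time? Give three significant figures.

N = 2.69×10¹²

γ = 1/√(1 − 0.765²) = 1/√0.4148 = 1.553
During 246 days of lab time, the oscillator's proper time advances by τ = Δt/γ = 246/1.553 = 158.4 days = 1.369×10⁷ s.
N = f × τ = 1.963×10⁵ × 1.369×10⁷ = 2.687×10¹².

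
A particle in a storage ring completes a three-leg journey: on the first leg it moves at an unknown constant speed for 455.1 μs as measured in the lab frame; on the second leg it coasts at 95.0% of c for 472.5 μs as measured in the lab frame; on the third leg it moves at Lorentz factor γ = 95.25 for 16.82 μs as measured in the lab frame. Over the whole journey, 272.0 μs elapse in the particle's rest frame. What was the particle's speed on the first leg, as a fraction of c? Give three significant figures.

Leg 1: speed unknown; τ_1 = 455.1/γ_1.
Leg 2: β = 0.950; γ = 1/√(1 − 0.950²) = 1/√0.09750 = 3.203; τ_2 = 472.5/3.203 = 147.5 μs.
Leg 3: γ = 95.25; τ_3 = 16.82/95.25 = 0.1766 μs.
Total proper time: τ_1 + 147.5 + 0.1766 = 272.0, so τ_1 = 272.0 − 147.7 = 124.3 μs.
γ_1 = 455.1/124.3 = 3.662; β = √(1 − 1/γ²) = √0.9254.

β = 0.962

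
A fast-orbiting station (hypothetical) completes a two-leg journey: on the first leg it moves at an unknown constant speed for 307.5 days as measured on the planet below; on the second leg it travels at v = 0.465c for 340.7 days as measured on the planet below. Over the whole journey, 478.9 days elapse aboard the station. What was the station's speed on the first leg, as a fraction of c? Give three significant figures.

β = 0.817

Leg 1: speed unknown; τ_1 = 307.5/γ_1.
Leg 2: γ = 1/√(1 − 0.465²) = 1/√0.7838 = 1.130; τ_2 = 340.7/1.130 = 301.6 days.
Total proper time: τ_1 + 301.6 = 478.9, so τ_1 = 478.9 − 301.6 = 177.3 days.
γ_1 = 307.5/177.3 = 1.735; β = √(1 − 1/γ²) = √0.6676.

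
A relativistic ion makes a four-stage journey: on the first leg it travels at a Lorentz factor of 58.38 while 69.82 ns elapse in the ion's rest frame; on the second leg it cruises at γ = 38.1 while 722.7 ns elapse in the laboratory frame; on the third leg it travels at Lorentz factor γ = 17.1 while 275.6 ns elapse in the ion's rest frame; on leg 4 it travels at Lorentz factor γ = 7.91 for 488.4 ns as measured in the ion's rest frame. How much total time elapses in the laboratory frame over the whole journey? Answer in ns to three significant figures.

Leg 1: γ = 58.38; Δt_1 = 58.38 × 69.82 = 4076 ns.
Leg 2: 722.7 ns is already measured in the laboratory frame.
Leg 3: γ = 17.1; Δt_3 = 17.10 × 275.6 = 4713 ns.
Leg 4: γ = 7.91; Δt_4 = 7.910 × 488.4 = 3863 ns.
Total: 4076 + 722.7 + 4713 + 3863 ns.

Δt = 1.34×10⁴ ns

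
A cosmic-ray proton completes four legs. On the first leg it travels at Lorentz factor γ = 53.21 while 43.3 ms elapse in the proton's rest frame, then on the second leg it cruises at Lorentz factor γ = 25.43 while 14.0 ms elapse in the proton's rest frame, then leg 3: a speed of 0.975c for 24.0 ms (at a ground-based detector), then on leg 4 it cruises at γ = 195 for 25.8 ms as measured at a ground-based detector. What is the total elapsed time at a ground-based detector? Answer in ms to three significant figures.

Δt = 2710 ms

Leg 1: γ = 53.21; Δt_1 = 53.21 × 43.3 = 2304 ms.
Leg 2: γ = 25.43; Δt_2 = 25.43 × 14.0 = 356.0 ms.
Leg 3: 24.0 ms is already measured at a ground-based detector.
Leg 4: 25.8 ms is already measured at a ground-based detector.
Total: 2304 + 356.0 + 24.00 + 25.80 ms.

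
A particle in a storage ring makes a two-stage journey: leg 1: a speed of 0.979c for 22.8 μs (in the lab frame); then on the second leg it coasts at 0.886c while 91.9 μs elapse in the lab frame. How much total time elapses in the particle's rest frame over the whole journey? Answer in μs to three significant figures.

τ = 47.3 μs

Leg 1: γ = 1/√(1 − 0.979²) = 1/√0.04156 = 4.905; τ_1 = 22.8/4.905 = 4.648 μs.
Leg 2: γ = 1/√(1 − 0.886²) = 1/√0.2150 = 2.157; τ_2 = 91.9/2.157 = 42.61 μs.
Total: 4.648 + 42.61 μs.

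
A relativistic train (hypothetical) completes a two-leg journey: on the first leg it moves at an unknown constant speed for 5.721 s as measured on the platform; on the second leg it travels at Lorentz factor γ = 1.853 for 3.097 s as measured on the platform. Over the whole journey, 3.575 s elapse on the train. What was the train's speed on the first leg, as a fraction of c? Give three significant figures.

Leg 1: speed unknown; τ_1 = 5.721/γ_1.
Leg 2: γ = 1.853; τ_2 = 3.097/1.853 = 1.671 s.
Total proper time: τ_1 + 1.671 = 3.575, so τ_1 = 3.575 − 1.671 = 1.904 s.
γ_1 = 5.721/1.904 = 3.005; β = √(1 − 1/γ²) = √0.8893.

β = 0.943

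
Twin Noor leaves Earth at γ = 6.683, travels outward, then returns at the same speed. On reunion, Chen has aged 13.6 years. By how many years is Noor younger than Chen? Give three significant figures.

γ = 6.683
Noor's elapsed proper time: τ = 13.6/6.683 = 2.035 years.
Age gap = Δt − τ = 13.6 − 2.035 years.

Δt − τ = 11.6 years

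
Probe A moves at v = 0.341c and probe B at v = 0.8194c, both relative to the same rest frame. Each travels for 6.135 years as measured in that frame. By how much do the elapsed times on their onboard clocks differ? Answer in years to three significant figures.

A: γ = 1/√(1 − 0.341²) = 1/√0.8837 = 1.064; τ_A = 6.135/1.064 = 5.767 years.
B: γ = 1/√(1 − 0.8194²) = 1/√0.3286 = 1.745; τ_B = 6.135/1.745 = 3.517 years.

|τ_A − τ_B| = 2.25 years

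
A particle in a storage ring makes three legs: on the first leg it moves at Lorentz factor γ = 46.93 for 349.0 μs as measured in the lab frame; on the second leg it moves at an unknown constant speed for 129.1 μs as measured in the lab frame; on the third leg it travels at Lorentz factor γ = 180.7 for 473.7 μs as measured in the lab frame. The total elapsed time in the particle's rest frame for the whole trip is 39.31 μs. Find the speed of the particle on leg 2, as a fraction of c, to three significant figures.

Leg 1: γ = 46.93; τ_1 = 349.0/46.93 = 7.437 μs.
Leg 2: speed unknown; τ_2 = 129.1/γ_2.
Leg 3: γ = 180.7; τ_3 = 473.7/180.7 = 2.621 μs.
Total proper time: 7.437 + τ_2 + 2.621 = 39.31, so τ_2 = 39.31 − 10.06 = 29.25 μs.
γ_2 = 129.1/29.25 = 4.413; β = √(1 − 1/γ²) = √0.9487.

β = 0.974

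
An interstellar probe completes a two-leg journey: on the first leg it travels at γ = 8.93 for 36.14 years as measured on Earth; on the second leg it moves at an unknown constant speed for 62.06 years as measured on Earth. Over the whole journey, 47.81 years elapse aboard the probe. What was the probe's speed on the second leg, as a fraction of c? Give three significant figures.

β = 0.709

Leg 1: γ = 8.93; τ_1 = 36.14/8.930 = 4.047 years.
Leg 2: speed unknown; τ_2 = 62.06/γ_2.
Total proper time: 4.047 + τ_2 = 47.81, so τ_2 = 47.81 − 4.047 = 43.76 years.
γ_2 = 62.06/43.76 = 1.418; β = √(1 − 1/γ²) = √0.5027.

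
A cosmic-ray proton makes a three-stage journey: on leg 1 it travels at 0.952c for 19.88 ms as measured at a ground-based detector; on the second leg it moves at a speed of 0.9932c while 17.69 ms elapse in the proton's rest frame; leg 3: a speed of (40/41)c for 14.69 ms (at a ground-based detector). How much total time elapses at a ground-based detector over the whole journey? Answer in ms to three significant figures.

Δt = 187 ms

Leg 1: 19.88 ms is already measured at a ground-based detector.
Leg 2: γ = 1/√(1 − 0.9932²) = 1/√0.01355 = 8.590; Δt_2 = 8.590 × 17.69 = 151.9 ms.
Leg 3: 14.69 ms is already measured at a ground-based detector.
Total: 19.88 + 151.9 + 14.69 ms.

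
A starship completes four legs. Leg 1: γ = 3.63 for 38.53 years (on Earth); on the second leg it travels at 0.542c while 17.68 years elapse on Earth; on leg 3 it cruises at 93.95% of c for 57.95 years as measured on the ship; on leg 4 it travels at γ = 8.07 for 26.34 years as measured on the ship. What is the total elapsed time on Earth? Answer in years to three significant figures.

Δt = 438 years

Leg 1: 38.53 years is already measured on Earth.
Leg 2: 17.68 years is already measured on Earth.
Leg 3: β = 0.9395; γ = 1/√(1 − 0.9395²) = 1/√0.1173 = 2.919; Δt_3 = 2.919 × 57.95 = 169.2 years.
Leg 4: γ = 8.07; Δt_4 = 8.070 × 26.34 = 212.6 years.
Total: 38.53 + 17.68 + 169.2 + 212.6 years.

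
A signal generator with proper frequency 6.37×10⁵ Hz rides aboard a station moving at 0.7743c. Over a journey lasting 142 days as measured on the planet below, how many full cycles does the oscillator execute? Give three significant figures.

N = 4.95×10¹²

γ = 1/√(1 − 0.7743²) = 1/√0.4005 = 1.580
The oscillator's own cycle count is N = f × τ where τ is the proper time aboard the station. τ = Δt/γ = 142/1.580 = 89.86 days = 7.764×10⁶ s.
N = 6.37×10⁵ × 7.764×10⁶ = 4.946×10¹².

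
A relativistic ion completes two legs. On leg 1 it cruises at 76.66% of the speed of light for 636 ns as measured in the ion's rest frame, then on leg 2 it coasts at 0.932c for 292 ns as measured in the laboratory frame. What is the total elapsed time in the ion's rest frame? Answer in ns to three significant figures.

Leg 1: 636 ns is already measured in the ion's rest frame.
Leg 2: γ = 1/√(1 − 0.932²) = 1/√0.1314 = 2.759; τ_2 = 292/2.759 = 105.8 ns.
Total: 636.0 + 105.8 ns.

τ = 742 ns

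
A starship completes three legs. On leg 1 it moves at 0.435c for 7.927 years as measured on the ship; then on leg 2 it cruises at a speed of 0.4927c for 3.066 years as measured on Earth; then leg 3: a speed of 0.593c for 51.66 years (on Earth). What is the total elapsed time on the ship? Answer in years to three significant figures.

τ = 52.2 years

Leg 1: 7.927 years is already measured on the ship.
Leg 2: γ = 1/√(1 − 0.4927²) = 1/√0.7572 = 1.149; τ_2 = 3.066/1.149 = 2.668 years.
Leg 3: γ = 1/√(1 − 0.593²) = 1/√0.6484 = 1.242; τ_3 = 51.66/1.242 = 41.60 years.
Total: 7.927 + 2.668 + 41.60 years.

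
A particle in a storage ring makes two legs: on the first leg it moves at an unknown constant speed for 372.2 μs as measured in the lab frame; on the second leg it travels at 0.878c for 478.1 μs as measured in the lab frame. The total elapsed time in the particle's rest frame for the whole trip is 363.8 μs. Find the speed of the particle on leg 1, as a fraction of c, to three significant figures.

β = 0.932

Leg 1: speed unknown; τ_1 = 372.2/γ_1.
Leg 2: γ = 1/√(1 − 0.878²) = 1/√0.2291 = 2.089; τ_2 = 478.1/2.089 = 228.8 μs.
Total proper time: τ_1 + 228.8 = 363.8, so τ_1 = 363.8 − 228.8 = 135.0 μs.
γ_1 = 372.2/135.0 = 2.758; β = √(1 − 1/γ²) = √0.8685.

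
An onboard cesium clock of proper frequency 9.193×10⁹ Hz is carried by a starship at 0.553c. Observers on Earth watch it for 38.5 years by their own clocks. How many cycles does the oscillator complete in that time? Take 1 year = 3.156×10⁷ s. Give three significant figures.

γ = 1/√(1 − 0.553²) = 1/√0.6942 = 1.200
During 38.5 years of lab time, the oscillator's proper time advances by τ = Δt/γ = 38.5/1.200 = 32.08 years = 1.012×10⁹ s.
N = f × τ = 9.193×10⁹ × 1.012×10⁹ = 9.307×10¹⁸.

N = 9.31×10¹⁸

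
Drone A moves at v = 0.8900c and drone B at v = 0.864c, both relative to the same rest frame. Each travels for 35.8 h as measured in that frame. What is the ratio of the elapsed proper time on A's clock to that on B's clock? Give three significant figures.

τ_A/τ_B = 0.906

A: γ = 1/√(1 − 0.8900²) = 1/√0.2079 = 2.193. B: γ = 1/√(1 − 0.864²) = 1/√0.2535 = 1.986.
τ_A/τ_B = γ_B/γ_A = 1.986/2.193 = 0.9056, so τ_A/τ_B = 0.9056.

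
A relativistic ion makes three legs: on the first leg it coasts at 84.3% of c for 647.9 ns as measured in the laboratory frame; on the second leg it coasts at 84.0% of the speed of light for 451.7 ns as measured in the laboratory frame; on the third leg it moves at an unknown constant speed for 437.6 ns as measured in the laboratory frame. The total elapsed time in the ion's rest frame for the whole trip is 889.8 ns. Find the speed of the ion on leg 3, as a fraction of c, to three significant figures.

Leg 1: β = 0.843; γ = 1/√(1 − 0.843²) = 1/√0.2894 = 1.859; τ_1 = 647.9/1.859 = 348.5 ns.
Leg 2: β = 0.840; γ = 1/√(1 − 0.840²) = 1/√0.2944 = 1.843; τ_2 = 451.7/1.843 = 245.1 ns.
Leg 3: speed unknown; τ_3 = 437.6/γ_3.
Total proper time: 348.5 + 245.1 + τ_3 = 889.8, so τ_3 = 889.8 − 593.6 = 296.2 ns.
γ_3 = 437.6/296.2 = 1.477; β = √(1 − 1/γ²) = √0.5418.

β = 0.736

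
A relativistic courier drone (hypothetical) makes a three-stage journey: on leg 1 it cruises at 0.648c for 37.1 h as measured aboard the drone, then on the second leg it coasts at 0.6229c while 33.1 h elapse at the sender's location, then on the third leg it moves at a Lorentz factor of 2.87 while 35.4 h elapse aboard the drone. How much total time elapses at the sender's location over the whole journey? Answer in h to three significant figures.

Δt = 183 h

Leg 1: γ = 1/√(1 − 0.648²) = 1/√0.5801 = 1.313; Δt_1 = 1.313 × 37.1 = 48.71 h.
Leg 2: 33.1 h is already measured at the sender's location.
Leg 3: γ = 2.87; Δt_3 = 2.870 × 35.4 = 101.6 h.
Total: 48.71 + 33.10 + 101.6 h.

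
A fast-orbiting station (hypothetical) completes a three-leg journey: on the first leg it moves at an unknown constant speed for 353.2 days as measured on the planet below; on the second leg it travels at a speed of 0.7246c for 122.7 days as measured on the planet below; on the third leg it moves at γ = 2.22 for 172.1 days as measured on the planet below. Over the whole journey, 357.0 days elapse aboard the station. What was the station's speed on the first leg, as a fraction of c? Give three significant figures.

β = 0.834

Leg 1: speed unknown; τ_1 = 353.2/γ_1.
Leg 2: γ = 1/√(1 − 0.7246²) = 1/√0.4750 = 1.451; τ_2 = 122.7/1.451 = 84.56 days.
Leg 3: γ = 2.22; τ_3 = 172.1/2.220 = 77.52 days.
Total proper time: τ_1 + 84.56 + 77.52 = 357.0, so τ_1 = 357.0 − 162.1 = 194.9 days.
γ_1 = 353.2/194.9 = 1.812; β = √(1 − 1/γ²) = √0.6955.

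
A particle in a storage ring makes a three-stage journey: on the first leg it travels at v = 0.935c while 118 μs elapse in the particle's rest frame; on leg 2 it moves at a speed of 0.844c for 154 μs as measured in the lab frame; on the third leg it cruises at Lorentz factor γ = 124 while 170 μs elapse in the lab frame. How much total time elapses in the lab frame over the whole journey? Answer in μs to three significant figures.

Leg 1: γ = 1/√(1 − 0.935²) = 1/√0.1258 = 2.820; Δt_1 = 2.820 × 118 = 332.7 μs.
Leg 2: 154 μs is already measured in the lab frame.
Leg 3: 170 μs is already measured in the lab frame.
Total: 332.7 + 154.0 + 170.0 μs.

Δt = 657 μs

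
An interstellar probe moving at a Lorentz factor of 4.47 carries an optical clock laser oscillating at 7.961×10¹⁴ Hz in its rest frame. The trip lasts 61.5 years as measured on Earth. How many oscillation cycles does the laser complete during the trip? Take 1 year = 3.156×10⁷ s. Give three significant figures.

N = 3.46×10²³

γ = 4.47
The oscillator's own cycle count is N = f × τ where τ is the proper time aboard the probe. τ = Δt/γ = 61.5/4.470 = 13.76 years = 4.342×10⁸ s.
N = 7.961×10¹⁴ × 4.342×10⁸ = 3.457×10²³.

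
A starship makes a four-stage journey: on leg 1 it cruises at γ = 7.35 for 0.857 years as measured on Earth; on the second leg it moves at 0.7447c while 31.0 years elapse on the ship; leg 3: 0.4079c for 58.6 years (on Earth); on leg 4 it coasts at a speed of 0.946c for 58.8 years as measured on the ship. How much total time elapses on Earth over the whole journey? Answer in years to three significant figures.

Δt = 287 years

Leg 1: 0.857 years is already measured on Earth.
Leg 2: γ = 1/√(1 − 0.7447²) = 1/√0.4454 = 1.498; Δt_2 = 1.498 × 31.0 = 46.45 years.
Leg 3: 58.6 years is already measured on Earth.
Leg 4: γ = 1/√(1 − 0.946²) = 1/√0.1051 = 3.085; Δt_4 = 3.085 × 58.8 = 181.4 years.
Total: 0.8570 + 46.45 + 58.60 + 181.4 years.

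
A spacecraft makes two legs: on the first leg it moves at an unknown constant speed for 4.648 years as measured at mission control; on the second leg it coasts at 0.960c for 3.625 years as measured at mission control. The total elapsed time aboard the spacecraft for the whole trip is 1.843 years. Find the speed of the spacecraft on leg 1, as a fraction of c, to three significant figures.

β = 0.984

Leg 1: speed unknown; τ_1 = 4.648/γ_1.
Leg 2: γ = 1/√(1 − 0.960²) = 25/7 ≈ 3.571; τ_2 = 3.625/3.571 = 1.015 years.
Total proper time: τ_1 + 1.015 = 1.843, so τ_1 = 1.843 − 1.015 = 0.8280 years.
γ_1 = 4.648/0.8280 = 5.614; β = √(1 − 1/γ²) = √0.9683.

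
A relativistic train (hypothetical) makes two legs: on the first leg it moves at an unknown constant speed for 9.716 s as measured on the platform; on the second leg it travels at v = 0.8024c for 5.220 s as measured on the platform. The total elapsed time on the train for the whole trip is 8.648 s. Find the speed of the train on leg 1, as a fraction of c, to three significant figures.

Leg 1: speed unknown; τ_1 = 9.716/γ_1.
Leg 2: γ = 1/√(1 − 0.8024²) = 1/√0.3562 = 1.676; τ_2 = 5.220/1.676 = 3.115 s.
Total proper time: τ_1 + 3.115 = 8.648, so τ_1 = 8.648 − 3.115 = 5.533 s.
γ_1 = 9.716/5.533 = 1.756; β = √(1 − 1/γ²) = √0.6757.

β = 0.822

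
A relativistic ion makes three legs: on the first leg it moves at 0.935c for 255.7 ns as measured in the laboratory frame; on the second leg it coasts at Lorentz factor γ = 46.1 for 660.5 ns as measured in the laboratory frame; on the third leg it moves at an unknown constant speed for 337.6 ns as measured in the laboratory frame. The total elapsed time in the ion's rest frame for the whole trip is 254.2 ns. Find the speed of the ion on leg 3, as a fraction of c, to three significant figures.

β = 0.897

Leg 1: γ = 1/√(1 − 0.935²) = 1/√0.1258 = 2.820; τ_1 = 255.7/2.820 = 90.68 ns.
Leg 2: γ = 46.1; τ_2 = 660.5/46.10 = 14.33 ns.
Leg 3: speed unknown; τ_3 = 337.6/γ_3.
Total proper time: 90.68 + 14.33 + τ_3 = 254.2, so τ_3 = 254.2 − 105.0 = 149.2 ns.
γ_3 = 337.6/149.2 = 2.263; β = √(1 − 1/γ²) = √0.8047.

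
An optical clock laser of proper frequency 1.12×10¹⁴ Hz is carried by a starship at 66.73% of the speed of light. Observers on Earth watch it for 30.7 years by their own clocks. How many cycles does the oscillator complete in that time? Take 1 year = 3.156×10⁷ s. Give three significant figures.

β = 0.6673; γ = 1/√(1 − 0.6673²) = 1/√0.5547 = 1.343
During 30.7 years of lab time, the oscillator's proper time advances by τ = Δt/γ = 30.7/1.343 = 22.87 years = 7.216×10⁸ s.
N = f × τ = 1.12×10¹⁴ × 7.216×10⁸ = 8.082×10²².

N = 8.08×10²²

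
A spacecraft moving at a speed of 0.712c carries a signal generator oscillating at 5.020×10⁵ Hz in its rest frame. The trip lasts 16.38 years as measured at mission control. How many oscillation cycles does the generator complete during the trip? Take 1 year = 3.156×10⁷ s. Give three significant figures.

γ = 1/√(1 − 0.712²) = 1/√0.4931 = 1.424
The oscillator's own cycle count is N = f × τ where τ is the proper time aboard the spacecraft. τ = Δt/γ = 16.38/1.424 = 11.50 years = 3.630×10⁸ s.
N = 5.020×10⁵ × 3.630×10⁸ = 1.822×10¹⁴.

N = 1.82×10¹⁴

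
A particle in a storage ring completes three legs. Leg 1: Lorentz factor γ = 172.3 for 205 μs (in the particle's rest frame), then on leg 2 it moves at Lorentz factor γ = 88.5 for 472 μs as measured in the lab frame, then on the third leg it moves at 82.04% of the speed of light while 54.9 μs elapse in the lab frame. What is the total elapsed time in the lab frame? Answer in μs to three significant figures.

Leg 1: γ = 172.3; Δt_1 = 172.3 × 205 = 3.532×10⁴ μs.
Leg 2: 472 μs is already measured in the lab frame.
Leg 3: 54.9 μs is already measured in the lab frame.
Total: 3.532×10⁴ + 472.0 + 54.90 μs.

Δt = 3.58×10⁴ μs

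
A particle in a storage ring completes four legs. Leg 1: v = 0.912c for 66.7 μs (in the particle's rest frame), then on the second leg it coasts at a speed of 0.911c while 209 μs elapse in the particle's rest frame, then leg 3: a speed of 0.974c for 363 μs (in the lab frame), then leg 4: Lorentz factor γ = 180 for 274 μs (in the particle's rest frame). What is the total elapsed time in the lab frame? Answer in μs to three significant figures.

Δt = 5.04×10⁴ μs

Leg 1: γ = 1/√(1 − 0.912²) = 1/√0.1683 = 2.438; Δt_1 = 2.438 × 66.7 = 162.6 μs.
Leg 2: γ = 1/√(1 − 0.911²) = 1/√0.1701 = 2.425; Δt_2 = 2.425 × 209 = 506.8 μs.
Leg 3: 363 μs is already measured in the lab frame.
Leg 4: γ = 180; Δt_4 = 180.0 × 274 = 4.932×10⁴ μs.
Total: 162.6 + 506.8 + 363.0 + 4.932×10⁴ μs.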